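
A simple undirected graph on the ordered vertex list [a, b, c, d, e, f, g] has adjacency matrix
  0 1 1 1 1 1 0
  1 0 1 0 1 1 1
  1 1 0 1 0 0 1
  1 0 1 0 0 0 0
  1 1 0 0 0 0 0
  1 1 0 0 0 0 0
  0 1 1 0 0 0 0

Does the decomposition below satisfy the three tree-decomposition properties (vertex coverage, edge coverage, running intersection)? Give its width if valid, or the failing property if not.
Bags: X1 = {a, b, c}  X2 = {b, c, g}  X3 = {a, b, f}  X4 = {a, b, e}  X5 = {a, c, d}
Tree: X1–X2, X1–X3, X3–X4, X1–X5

Yes; width 2.

Checking the three conditions: (i) the bags cover all of {a, b, c, d, e, f, g}; (ii) for each edge, some bag contains both endpoints; (iii) the bags containing any fixed vertex form a subtree. All hold, so the decomposition is valid with width 3 − 1 = 2.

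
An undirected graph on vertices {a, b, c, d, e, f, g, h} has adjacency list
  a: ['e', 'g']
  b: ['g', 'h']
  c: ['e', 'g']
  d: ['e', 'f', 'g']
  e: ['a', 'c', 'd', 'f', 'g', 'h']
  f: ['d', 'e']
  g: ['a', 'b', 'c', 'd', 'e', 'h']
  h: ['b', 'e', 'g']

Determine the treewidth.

2

A width-2 tree decomposition is:
Bags: B1 = {d, e, g}  B2 = {a, e, g}  B3 = {d, e, f}  B4 = {e, g, h}  B5 = {b, g, h}  B6 = {c, e, g}
Tree: B1–B2, B1–B3, B2–B4, B4–B5, B1–B6
Each bag holds 3 vertices, so the decomposition has width 2, which upper-bounds the treewidth. For the lower bound, the 3 vertices {d, e, g} are pairwise adjacent, and any tree decomposition puts a clique entirely inside one bag — forcing width ≥ 2. Therefore the treewidth is 2.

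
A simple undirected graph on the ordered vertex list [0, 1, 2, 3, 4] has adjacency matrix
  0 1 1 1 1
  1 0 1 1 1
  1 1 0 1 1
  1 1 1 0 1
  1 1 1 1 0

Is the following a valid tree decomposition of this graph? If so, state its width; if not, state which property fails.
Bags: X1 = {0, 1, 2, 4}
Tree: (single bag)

No — vertex 3 appears in no bag.

A tree decomposition must satisfy three properties: every vertex lies in some bag; for every edge, both endpoints lie together in some bag; and for every vertex, the bags containing it form a connected subtree. Here vertex 3 appears in no bag, so the decomposition is invalid.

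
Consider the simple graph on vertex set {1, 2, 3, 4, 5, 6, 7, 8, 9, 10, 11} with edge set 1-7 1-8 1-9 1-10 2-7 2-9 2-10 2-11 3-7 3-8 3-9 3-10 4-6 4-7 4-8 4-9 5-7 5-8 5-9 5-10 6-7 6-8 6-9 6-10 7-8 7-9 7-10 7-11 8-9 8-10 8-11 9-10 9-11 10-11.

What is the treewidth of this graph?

4

A width-4 tree decomposition is:
Bags: B1 = {4, 6, 7, 8, 9}  B2 = {6, 7, 8, 9, 10}  B3 = {7, 8, 9, 10, 11}  B4 = {1, 7, 8, 9, 10}  B5 = {2, 7, 9, 10, 11}  B6 = {5, 7, 8, 9, 10}  B7 = {3, 7, 8, 9, 10}
Tree: B1–B2, B2–B3, B2–B4, B3–B5, B3–B6, B6–B7
Every bag has size at most 5, so the width is 5 − 1 = 4 and tw(G) ≤ 4. Conversely, {1, 7, 8, 9, 10} is a clique of size 5, and the vertices of any clique must share a bag in every tree decomposition; so some bag has ≥ 5 vertices and tw(G) ≥ 4. Hence tw(G) = 4 exactly.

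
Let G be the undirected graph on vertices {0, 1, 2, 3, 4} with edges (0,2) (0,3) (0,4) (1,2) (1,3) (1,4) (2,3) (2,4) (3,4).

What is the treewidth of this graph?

A width-3 tree decomposition is:
Bags: B1 = {1, 2, 3, 4}  B2 = {0, 2, 3, 4}
Tree: B1–B2
The largest bag has 4 vertices, giving width 3; this decomposition certifies tw(G) ≤ 3. On the other hand G contains the 4-clique {0, 2, 3, 4}. A clique must lie in a single bag of any decomposition, so no decomposition can have width below 3. Combining the bounds, tw(G) = 3.

3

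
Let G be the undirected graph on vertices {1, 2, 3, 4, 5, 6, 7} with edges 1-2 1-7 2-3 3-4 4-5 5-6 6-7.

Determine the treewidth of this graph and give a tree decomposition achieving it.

Treewidth 2.
One optimal decomposition is:
Bags: B1 = {2, 3, 4}  B2 = {1, 2, 4}  B3 = {1, 4, 7}  B4 = {4, 6, 7}  B5 = {4, 5, 6}
Tree: B1–B2, B2–B3, B3–B4, B4–B5

Each bag holds 3 vertices, so the decomposition has width 2, which upper-bounds the treewidth. Since 4–3–2–1–7–6–5–4 is a cycle in G, G is not acyclic. Forests are exactly the graphs of treewidth ≤ 1, so tw(G) ≥ 2. The upper and lower bounds meet at 2, so that is the treewidth.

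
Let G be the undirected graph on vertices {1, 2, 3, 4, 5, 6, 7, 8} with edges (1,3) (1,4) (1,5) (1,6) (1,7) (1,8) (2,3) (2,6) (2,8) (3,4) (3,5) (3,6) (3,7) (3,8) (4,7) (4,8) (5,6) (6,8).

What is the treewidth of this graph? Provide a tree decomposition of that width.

Each bag holds 4 vertices, so the decomposition has width 3, which upper-bounds the treewidth. Conversely, {1, 3, 4, 8} is a clique of size 4, and the vertices of any clique must share a bag in every tree decomposition; so some bag has ≥ 4 vertices and tw(G) ≥ 3. The upper and lower bounds meet at 3, so that is the treewidth.

Treewidth 3.
One optimal decomposition is:
Bags: B1 = {1, 3, 6, 8}  B2 = {1, 3, 4, 8}  B3 = {2, 3, 6, 8}  B4 = {1, 3, 5, 6}  B5 = {1, 3, 4, 7}
Tree: B1–B2, B1–B3, B1–B4, B2–B5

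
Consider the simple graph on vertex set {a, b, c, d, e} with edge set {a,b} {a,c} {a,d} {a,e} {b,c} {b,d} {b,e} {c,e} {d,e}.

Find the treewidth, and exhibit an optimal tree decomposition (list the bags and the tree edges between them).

The largest bag has 4 vertices, giving width 3; this decomposition certifies tw(G) ≤ 3. Conversely, {a, b, d, e} is a clique of size 4, and the vertices of any clique must share a bag in every tree decomposition; so some bag has ≥ 4 vertices and tw(G) ≥ 3. The upper and lower bounds meet at 3, so that is the treewidth.

Treewidth 3.
Bags: B1 = {a, b, c, e}  B2 = {a, b, d, e}
Tree: B1–B2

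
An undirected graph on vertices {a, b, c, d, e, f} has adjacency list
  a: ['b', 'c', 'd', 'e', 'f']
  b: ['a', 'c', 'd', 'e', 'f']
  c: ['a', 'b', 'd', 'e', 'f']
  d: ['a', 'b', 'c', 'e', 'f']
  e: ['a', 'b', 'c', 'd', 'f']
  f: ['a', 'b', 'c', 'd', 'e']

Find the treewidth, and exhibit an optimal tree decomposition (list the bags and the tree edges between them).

With just one bag of size 6, the width is 6 − 1 = 5, so tw(G) ≤ 5. On the other hand G contains the 6-clique {a, b, c, d, e, f}. A clique must lie in a single bag of any decomposition, so no decomposition can have width below 5. Combining the bounds, tw(G) = 5.

Treewidth 5.
One such decomposition:
Bags: B1 = {a, b, c, d, e, f}
Tree: (single bag)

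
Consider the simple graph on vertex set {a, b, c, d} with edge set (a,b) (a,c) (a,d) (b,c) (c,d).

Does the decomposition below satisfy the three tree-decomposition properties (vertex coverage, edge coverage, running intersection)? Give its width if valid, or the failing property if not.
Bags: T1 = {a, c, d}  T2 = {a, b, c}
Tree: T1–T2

Checking the three conditions: (i) the bags cover all of {a, b, c, d}; (ii) for each edge, some bag contains both endpoints; (iii) the bags containing any fixed vertex form a subtree. All hold, so the decomposition is valid with width 3 − 1 = 2.

Yes; width 2.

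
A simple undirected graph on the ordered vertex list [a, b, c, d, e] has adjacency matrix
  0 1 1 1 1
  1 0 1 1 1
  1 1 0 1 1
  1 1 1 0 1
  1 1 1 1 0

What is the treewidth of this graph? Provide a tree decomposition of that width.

A single bag containing all 5 vertices is trivially a valid decomposition of width 4. Conversely, {a, b, c, d, e} is a clique of size 5, and the vertices of any clique must share a bag in every tree decomposition; so some bag has ≥ 5 vertices and tw(G) ≥ 4. Therefore the treewidth is 4.

Treewidth 4.
One optimal decomposition is:
Bags: B1 = {a, b, c, d, e}
Tree: (single bag)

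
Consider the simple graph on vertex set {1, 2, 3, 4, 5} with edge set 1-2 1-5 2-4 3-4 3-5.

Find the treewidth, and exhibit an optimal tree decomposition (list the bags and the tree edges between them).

Treewidth 2.
One optimal decomposition is:
Bags: B1 = {1, 2, 4}  B2 = {1, 4, 5}  B3 = {3, 4, 5}
Tree: B1–B2, B2–B3

The largest bag has 3 vertices, giving width 2; this decomposition certifies tw(G) ≤ 2. The edges 4–2–1–5–3–4 form a cycle, so G is not a tree and its treewidth is at least 2. Combining the bounds, tw(G) = 2.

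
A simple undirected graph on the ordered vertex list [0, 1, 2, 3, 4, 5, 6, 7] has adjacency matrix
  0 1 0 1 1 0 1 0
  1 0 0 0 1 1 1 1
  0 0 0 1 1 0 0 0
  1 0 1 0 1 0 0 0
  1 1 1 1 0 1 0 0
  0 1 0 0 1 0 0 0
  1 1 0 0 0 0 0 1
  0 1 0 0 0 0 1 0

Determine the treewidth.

A width-2 tree decomposition is:
Bags: B1 = {0, 1, 4}  B2 = {1, 4, 5}  B3 = {0, 3, 4}  B4 = {0, 1, 6}  B5 = {2, 3, 4}  B6 = {1, 6, 7}
Tree: B1–B2, B1–B3, B1–B4, B3–B5, B4–B6
Every bag has size at most 3, so the width is 3 − 1 = 2 and tw(G) ≤ 2. For the lower bound, the 3 vertices {0, 1, 4} are pairwise adjacent, and any tree decomposition puts a clique entirely inside one bag — forcing width ≥ 2. Hence tw(G) = 2 exactly.

2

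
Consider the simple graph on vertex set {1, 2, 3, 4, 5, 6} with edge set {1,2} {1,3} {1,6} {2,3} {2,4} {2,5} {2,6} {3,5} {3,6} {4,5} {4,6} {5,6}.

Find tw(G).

3

A width-3 tree decomposition is:
Bags: B1 = {2, 3, 5, 6}  B2 = {1, 2, 3, 6}  B3 = {2, 4, 5, 6}
Tree: B1–B2, B1–B3
Each bag holds 4 vertices, so the decomposition has width 3, which upper-bounds the treewidth. On the other hand G contains the 4-clique {1, 2, 3, 6}. A clique must lie in a single bag of any decomposition, so no decomposition can have width below 3. Combining the bounds, tw(G) = 3.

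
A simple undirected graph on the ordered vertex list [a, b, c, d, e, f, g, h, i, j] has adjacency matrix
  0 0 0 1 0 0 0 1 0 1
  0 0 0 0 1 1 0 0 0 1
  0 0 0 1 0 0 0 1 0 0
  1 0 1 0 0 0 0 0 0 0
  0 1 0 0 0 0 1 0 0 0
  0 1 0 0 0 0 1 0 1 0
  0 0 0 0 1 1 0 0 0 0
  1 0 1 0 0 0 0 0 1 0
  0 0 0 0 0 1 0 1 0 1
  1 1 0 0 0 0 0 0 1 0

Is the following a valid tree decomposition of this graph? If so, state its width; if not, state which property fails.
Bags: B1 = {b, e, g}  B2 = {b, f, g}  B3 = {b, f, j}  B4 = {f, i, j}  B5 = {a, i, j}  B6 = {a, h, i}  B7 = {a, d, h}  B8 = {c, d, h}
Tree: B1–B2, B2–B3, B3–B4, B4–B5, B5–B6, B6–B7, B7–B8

Yes; width 2.

Every vertex of G appears in some bag (union = {a, b, c, d, e, f, g, h, i, j}); every edge is covered by a bag; and for each vertex v the set of bags containing v is connected in the bag tree. The decomposition is therefore valid. The largest bag has 3 vertices, so the width is 2.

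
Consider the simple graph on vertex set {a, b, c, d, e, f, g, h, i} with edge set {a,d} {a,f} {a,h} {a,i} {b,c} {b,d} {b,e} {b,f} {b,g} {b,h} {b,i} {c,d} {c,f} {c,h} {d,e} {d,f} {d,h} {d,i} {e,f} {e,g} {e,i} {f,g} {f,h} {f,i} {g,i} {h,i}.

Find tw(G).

4

A width-4 tree decomposition is:
Bags: B1 = {b, d, f, h, i}  B2 = {b, d, e, f, i}  B3 = {a, d, f, h, i}  B4 = {b, c, d, f, h}  B5 = {b, e, f, g, i}
Tree: B1–B2, B1–B3, B1–B4, B2–B5
The largest bag has 5 vertices, giving width 4; this decomposition certifies tw(G) ≤ 4. For the lower bound, the 5 vertices {b, d, e, f, i} are pairwise adjacent, and any tree decomposition puts a clique entirely inside one bag — forcing width ≥ 4. Hence tw(G) = 4 exactly.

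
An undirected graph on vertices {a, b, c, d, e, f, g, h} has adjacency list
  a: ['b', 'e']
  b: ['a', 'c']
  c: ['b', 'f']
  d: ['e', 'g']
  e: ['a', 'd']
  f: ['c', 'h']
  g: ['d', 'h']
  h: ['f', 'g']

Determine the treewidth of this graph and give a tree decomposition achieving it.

Treewidth 2.
Bags: B1 = {c, f, h}  B2 = {c, g, h}  B3 = {c, d, g}  B4 = {c, d, e}  B5 = {a, c, e}  B6 = {a, b, c}
Tree: B1–B2, B2–B3, B3–B4, B4–B5, B5–B6

Each bag holds 3 vertices, so the decomposition has width 2, which upper-bounds the treewidth. The edges c–f–h–g–d–e–a–b–c form a cycle, so G is not a tree and its treewidth is at least 2. The upper and lower bounds meet at 2, so that is the treewidth.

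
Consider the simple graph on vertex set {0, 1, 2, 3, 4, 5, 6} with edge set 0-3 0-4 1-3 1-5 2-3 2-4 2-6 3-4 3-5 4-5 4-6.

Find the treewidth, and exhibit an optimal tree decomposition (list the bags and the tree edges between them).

Treewidth 2.
One optimal decomposition is:
Bags: B1 = {0, 3, 4}  B2 = {2, 3, 4}  B3 = {3, 4, 5}  B4 = {1, 3, 5}  B5 = {2, 4, 6}
Tree: B1–B2, B2–B3, B3–B4, B2–B5

Every bag has size at most 3, so the width is 3 − 1 = 2 and tw(G) ≤ 2. Conversely, {1, 3, 5} is a clique of size 3, and the vertices of any clique must share a bag in every tree decomposition; so some bag has ≥ 3 vertices and tw(G) ≥ 2. Combining the bounds, tw(G) = 2.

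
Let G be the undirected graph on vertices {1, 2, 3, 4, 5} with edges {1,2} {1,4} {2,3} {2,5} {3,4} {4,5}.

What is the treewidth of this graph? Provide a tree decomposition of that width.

The largest bag has 3 vertices, giving width 2; this decomposition certifies tw(G) ≤ 2. Since 3–2–5–4–3 is a cycle in G, G is not acyclic. Forests are exactly the graphs of treewidth ≤ 1, so tw(G) ≥ 2. Hence tw(G) = 2 exactly.

Treewidth 2.
Bags: B1 = {2, 3, 4}  B2 = {2, 4, 5}  B3 = {1, 2, 4}
Tree: B1–B2, B2–B3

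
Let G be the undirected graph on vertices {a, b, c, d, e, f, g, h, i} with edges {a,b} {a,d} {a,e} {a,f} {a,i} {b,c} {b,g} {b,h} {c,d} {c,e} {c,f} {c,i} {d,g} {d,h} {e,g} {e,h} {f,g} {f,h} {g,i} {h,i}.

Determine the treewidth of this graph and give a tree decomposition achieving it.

Treewidth 4.
One such decomposition:
Bags: B1 = {a, c, g, h, i}  B2 = {a, b, c, g, h}  B3 = {a, c, f, g, h}  B4 = {a, c, e, g, h}  B5 = {a, c, d, g, h}
Tree: B1–B2, B2–B3, B3–B4, B4–B5

The largest bag has 5 vertices, giving width 4; this decomposition certifies tw(G) ≤ 4. For the lower bound: the 5 vertex sets {a,i}, {b,h}, {c,f}, {g}, {e} are disjoint, each induces a connected subgraph, and every pair is joined by at least one edge of G. Contracting each set to a single vertex therefore yields K_{5} as a minor, and since treewidth is minor-monotone, tw(G) ≥ tw(K_{5}) = 4. Combining the bounds, tw(G) = 4.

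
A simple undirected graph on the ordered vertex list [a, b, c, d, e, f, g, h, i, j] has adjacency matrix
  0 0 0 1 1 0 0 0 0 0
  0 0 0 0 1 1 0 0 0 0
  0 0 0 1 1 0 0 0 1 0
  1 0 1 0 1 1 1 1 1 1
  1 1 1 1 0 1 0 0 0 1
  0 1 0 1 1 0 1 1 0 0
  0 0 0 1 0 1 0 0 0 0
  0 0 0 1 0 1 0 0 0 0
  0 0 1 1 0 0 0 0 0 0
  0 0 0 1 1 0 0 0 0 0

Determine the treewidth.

A width-2 tree decomposition is:
Bags: B1 = {a, d, e}  B2 = {d, e, j}  B3 = {d, e, f}  B4 = {b, e, f}  B5 = {c, d, e}  B6 = {c, d, i}  B7 = {d, f, g}  B8 = {d, f, h}
Tree: B1–B2, B2–B3, B3–B4, B2–B5, B5–B6, B3–B7, B7–B8
Each bag holds 3 vertices, so the decomposition has width 2, which upper-bounds the treewidth. Conversely, {d, f, g} is a clique of size 3, and the vertices of any clique must share a bag in every tree decomposition; so some bag has ≥ 3 vertices and tw(G) ≥ 2. Therefore the treewidth is 2.

2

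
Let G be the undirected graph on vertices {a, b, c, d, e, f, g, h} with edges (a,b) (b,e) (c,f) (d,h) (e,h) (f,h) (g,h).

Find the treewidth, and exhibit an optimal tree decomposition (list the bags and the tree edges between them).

Every bag has size at most 2, so the width is 2 − 1 = 1 and tw(G) ≤ 1. G has an edge, so its treewidth is at least 1. Hence tw(G) = 1 exactly.

Treewidth 1.
One such decomposition:
Bags: B1 = {e, h}  B2 = {b, e}  B3 = {d, h}  B4 = {g, h}  B5 = {a, b}  B6 = {f, h}  B7 = {c, f}
Tree: B1–B2, B1–B3, B1–B4, B2–B5, B3–B6, B6–B7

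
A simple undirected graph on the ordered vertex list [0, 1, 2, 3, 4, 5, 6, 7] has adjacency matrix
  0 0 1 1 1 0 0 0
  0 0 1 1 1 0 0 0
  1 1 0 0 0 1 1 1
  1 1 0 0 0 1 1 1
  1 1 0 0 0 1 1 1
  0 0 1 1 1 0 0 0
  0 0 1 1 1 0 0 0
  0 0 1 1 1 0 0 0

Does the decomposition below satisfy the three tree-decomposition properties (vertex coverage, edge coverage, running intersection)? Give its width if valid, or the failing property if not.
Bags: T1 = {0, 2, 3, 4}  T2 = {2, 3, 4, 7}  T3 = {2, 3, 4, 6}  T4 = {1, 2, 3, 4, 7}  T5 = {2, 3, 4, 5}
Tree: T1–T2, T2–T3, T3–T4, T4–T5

No — bags containing vertex 7 are not connected in the tree.

A tree decomposition must satisfy three properties: every vertex lies in some bag; for every edge, both endpoints lie together in some bag; and for every vertex, the bags containing it form a connected subtree. Here bags containing vertex 7 are not connected in the tree, so the decomposition is invalid.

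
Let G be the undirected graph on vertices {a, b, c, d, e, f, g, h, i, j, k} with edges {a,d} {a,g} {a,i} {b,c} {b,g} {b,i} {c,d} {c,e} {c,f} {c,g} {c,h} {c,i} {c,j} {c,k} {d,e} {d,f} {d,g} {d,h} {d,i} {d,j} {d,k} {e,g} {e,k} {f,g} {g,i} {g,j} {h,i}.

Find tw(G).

A width-3 tree decomposition is:
Bags: B1 = {c, d, h, i}  B2 = {c, d, g, i}  B3 = {c, d, g, j}  B4 = {b, c, g, i}  B5 = {c, d, e, g}  B6 = {c, d, e, k}  B7 = {c, d, f, g}  B8 = {a, d, g, i}
Tree: B1–B2, B2–B3, B2–B4, B3–B5, B5–B6, B5–B7, B2–B8
The largest bag has 4 vertices, giving width 3; this decomposition certifies tw(G) ≤ 3. For the lower bound, the 4 vertices {c, d, g, j} are pairwise adjacent, and any tree decomposition puts a clique entirely inside one bag — forcing width ≥ 3. Therefore the treewidth is 3.

3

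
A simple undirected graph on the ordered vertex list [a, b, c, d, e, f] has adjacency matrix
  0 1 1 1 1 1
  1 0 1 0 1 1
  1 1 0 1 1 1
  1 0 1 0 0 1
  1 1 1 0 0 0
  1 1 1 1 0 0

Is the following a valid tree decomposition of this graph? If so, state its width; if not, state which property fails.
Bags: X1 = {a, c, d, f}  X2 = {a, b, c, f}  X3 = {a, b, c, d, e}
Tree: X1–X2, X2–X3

A tree decomposition must satisfy three properties: every vertex lies in some bag; for every edge, both endpoints lie together in some bag; and for every vertex, the bags containing it form a connected subtree. Here bags containing vertex d are not connected in the tree, so the decomposition is invalid.

No — bags containing vertex d are not connected in the tree.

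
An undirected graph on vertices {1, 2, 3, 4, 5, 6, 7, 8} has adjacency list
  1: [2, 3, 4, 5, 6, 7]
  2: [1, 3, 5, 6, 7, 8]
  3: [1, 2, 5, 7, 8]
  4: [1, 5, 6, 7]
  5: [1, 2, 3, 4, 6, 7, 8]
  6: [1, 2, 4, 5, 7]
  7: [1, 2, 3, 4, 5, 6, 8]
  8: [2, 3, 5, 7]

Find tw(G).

4

A width-4 tree decomposition is:
Bags: B1 = {1, 2, 5, 6, 7}  B2 = {1, 2, 3, 5, 7}  B3 = {2, 3, 5, 7, 8}  B4 = {1, 4, 5, 6, 7}
Tree: B1–B2, B2–B3, B1–B4
The largest bag has 5 vertices, giving width 4; this decomposition certifies tw(G) ≤ 4. For the lower bound, the 5 vertices {2, 3, 5, 7, 8} are pairwise adjacent, and any tree decomposition puts a clique entirely inside one bag — forcing width ≥ 4. Therefore the treewidth is 4.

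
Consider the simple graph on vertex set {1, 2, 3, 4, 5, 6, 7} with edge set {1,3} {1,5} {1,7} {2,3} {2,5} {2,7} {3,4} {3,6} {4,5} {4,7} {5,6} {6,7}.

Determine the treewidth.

A width-3 tree decomposition is:
Bags: B1 = {1, 3, 5, 7}  B2 = {2, 3, 5, 7}  B3 = {3, 4, 5, 7}  B4 = {3, 5, 6, 7}
Tree: B1–B2, B2–B3, B3–B4
Each bag holds 4 vertices, so the decomposition has width 3, which upper-bounds the treewidth. For the lower bound: the 4 vertex sets {1,7}, {2,3}, {5}, {4} are disjoint, each induces a connected subgraph, and every pair is joined by at least one edge of G. Contracting each set to a single vertex therefore yields K_{4} as a minor, and since treewidth is minor-monotone, tw(G) ≥ tw(K_{4}) = 3. Therefore the treewidth is 3.

3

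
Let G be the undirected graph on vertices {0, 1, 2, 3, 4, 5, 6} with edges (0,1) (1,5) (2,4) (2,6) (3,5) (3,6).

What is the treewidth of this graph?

A width-1 tree decomposition is:
Bags: B1 = {0, 1}  B2 = {1, 5}  B3 = {3, 5}  B4 = {3, 6}  B5 = {2, 6}  B6 = {2, 4}
Tree: B1–B2, B2–B3, B3–B4, B4–B5, B5–B6
Each bag holds 2 vertices, so the decomposition has width 1, which upper-bounds the treewidth. Any graph with an edge has treewidth ≥ 1, and G has the edge 0–1. The upper and lower bounds meet at 1, so that is the treewidth.

1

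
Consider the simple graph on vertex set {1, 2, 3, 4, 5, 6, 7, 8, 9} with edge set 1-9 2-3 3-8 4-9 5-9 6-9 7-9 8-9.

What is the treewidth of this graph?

1

A width-1 tree decomposition is:
Bags: B1 = {6, 9}  B2 = {8, 9}  B3 = {4, 9}  B4 = {3, 8}  B5 = {1, 9}  B6 = {5, 9}  B7 = {2, 3}  B8 = {7, 9}
Tree: B1–B2, B1–B3, B2–B4, B3–B5, B5–B6, B4–B7, B2–B8
The largest bag has 2 vertices, giving width 1; this decomposition certifies tw(G) ≤ 1. Any graph with an edge has treewidth ≥ 1, and G has the edge 9–6. Hence tw(G) = 1 exactly.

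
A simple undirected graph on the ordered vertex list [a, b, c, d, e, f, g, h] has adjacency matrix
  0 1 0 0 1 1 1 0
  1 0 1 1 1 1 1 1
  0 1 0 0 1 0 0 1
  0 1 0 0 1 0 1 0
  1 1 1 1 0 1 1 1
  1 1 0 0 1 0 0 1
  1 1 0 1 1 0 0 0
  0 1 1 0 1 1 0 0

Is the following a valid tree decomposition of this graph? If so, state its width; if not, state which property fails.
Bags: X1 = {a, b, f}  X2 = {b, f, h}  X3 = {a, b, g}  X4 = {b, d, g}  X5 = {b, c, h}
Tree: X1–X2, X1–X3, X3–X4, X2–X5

No — vertex e appears in no bag.

A tree decomposition must satisfy three properties: every vertex lies in some bag; for every edge, both endpoints lie together in some bag; and for every vertex, the bags containing it form a connected subtree. Here vertex e appears in no bag, so the decomposition is invalid.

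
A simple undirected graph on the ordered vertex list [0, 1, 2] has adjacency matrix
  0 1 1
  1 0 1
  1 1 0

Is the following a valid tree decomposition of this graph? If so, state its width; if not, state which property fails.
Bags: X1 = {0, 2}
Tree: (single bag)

No — vertex 1 appears in no bag.

A tree decomposition must satisfy three properties: every vertex lies in some bag; for every edge, both endpoints lie together in some bag; and for every vertex, the bags containing it form a connected subtree. Here vertex 1 appears in no bag, so the decomposition is invalid.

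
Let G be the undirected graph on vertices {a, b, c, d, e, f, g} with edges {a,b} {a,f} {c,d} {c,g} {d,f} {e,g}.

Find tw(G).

1

A width-1 tree decomposition is:
Bags: B1 = {a, b}  B2 = {a, f}  B3 = {d, f}  B4 = {c, d}  B5 = {c, g}  B6 = {e, g}
Tree: B1–B2, B2–B3, B3–B4, B4–B5, B5–B6
Each bag holds 2 vertices, so the decomposition has width 1, which upper-bounds the treewidth. Since G has at least one edge (e.g. b–a), it is not an edgeless graph, so tw(G) ≥ 1. Combining the bounds, tw(G) = 1.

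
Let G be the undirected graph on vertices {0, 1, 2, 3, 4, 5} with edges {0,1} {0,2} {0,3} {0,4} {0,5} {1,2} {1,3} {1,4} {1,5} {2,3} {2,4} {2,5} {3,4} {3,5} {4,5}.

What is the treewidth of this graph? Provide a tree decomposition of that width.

With just one bag of size 6, the width is 6 − 1 = 5, so tw(G) ≤ 5. Conversely, {0, 1, 2, 3, 4, 5} is a clique of size 6, and the vertices of any clique must share a bag in every tree decomposition; so some bag has ≥ 6 vertices and tw(G) ≥ 5. The upper and lower bounds meet at 5, so that is the treewidth.

Treewidth 5.
Bags: B1 = {0, 1, 2, 3, 4, 5}
Tree: (single bag)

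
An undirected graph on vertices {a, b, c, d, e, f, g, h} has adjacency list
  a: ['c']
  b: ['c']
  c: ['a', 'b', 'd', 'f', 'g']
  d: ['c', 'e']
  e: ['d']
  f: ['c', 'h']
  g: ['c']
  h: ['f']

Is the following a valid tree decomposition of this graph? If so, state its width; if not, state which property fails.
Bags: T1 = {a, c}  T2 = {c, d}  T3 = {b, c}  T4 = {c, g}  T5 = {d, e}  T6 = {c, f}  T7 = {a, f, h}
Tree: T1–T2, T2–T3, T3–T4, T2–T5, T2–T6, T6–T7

A tree decomposition must satisfy three properties: every vertex lies in some bag; for every edge, both endpoints lie together in some bag; and for every vertex, the bags containing it form a connected subtree. Here bags containing vertex a are not connected in the tree, so the decomposition is invalid.

No — bags containing vertex a are not connected in the tree.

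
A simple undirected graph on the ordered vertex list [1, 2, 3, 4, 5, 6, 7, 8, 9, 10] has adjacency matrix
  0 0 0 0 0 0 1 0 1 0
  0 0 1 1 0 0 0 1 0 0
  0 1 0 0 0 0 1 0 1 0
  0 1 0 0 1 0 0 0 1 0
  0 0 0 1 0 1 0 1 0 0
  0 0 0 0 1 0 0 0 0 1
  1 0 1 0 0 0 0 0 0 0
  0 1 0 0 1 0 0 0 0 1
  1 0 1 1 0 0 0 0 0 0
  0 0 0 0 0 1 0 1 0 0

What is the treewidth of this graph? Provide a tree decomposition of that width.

Every bag has size at most 3, so the width is 3 − 1 = 2 and tw(G) ≤ 2. For the lower bound, G contains the cycle 10–6–5–8–10, so G is not a forest; only forests have treewidth ≤ 1, hence tw(G) ≥ 2. The upper and lower bounds meet at 2, so that is the treewidth.

Treewidth 2.
One optimal decomposition is:
Bags: B1 = {6, 8, 10}  B2 = {5, 6, 8}  B3 = {2, 5, 8}  B4 = {2, 4, 5}  B5 = {2, 3, 4}  B6 = {3, 4, 9}  B7 = {3, 7, 9}  B8 = {1, 7, 9}
Tree: B1–B2, B2–B3, B3–B4, B4–B5, B5–B6, B6–B7, B7–B8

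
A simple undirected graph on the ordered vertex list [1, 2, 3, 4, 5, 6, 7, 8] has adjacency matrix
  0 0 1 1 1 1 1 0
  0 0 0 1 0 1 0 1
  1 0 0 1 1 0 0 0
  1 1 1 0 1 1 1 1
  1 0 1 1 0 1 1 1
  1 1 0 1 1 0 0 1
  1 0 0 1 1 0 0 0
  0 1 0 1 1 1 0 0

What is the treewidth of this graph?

A width-3 tree decomposition is:
Bags: B1 = {1, 4, 5, 6}  B2 = {1, 3, 4, 5}  B3 = {4, 5, 6, 8}  B4 = {1, 4, 5, 7}  B5 = {2, 4, 6, 8}
Tree: B1–B2, B1–B3, B1–B4, B3–B5
The largest bag has 4 vertices, giving width 3; this decomposition certifies tw(G) ≤ 3. For the lower bound, the 4 vertices {2, 4, 6, 8} are pairwise adjacent, and any tree decomposition puts a clique entirely inside one bag — forcing width ≥ 3. Therefore the treewidth is 3.

3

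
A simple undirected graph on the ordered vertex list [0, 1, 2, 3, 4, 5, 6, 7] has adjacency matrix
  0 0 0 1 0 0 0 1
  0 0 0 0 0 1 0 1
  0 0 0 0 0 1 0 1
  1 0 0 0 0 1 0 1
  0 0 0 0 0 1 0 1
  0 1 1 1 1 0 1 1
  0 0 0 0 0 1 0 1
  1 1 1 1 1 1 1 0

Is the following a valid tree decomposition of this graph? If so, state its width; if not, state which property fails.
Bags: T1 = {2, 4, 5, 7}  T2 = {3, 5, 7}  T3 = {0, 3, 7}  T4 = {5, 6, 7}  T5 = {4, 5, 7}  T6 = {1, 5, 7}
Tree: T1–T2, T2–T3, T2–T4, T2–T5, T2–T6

A tree decomposition must satisfy three properties: every vertex lies in some bag; for every edge, both endpoints lie together in some bag; and for every vertex, the bags containing it form a connected subtree. Here bags containing vertex 4 are not connected in the tree, so the decomposition is invalid.

No — bags containing vertex 4 are not connected in the tree.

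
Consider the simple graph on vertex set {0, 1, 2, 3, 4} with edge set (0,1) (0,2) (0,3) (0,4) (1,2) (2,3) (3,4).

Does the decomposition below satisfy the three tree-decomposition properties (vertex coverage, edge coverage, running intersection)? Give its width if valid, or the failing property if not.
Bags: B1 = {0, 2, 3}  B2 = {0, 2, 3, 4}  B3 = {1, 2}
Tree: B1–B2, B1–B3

No — edge (0,1) lies in no bag.

A tree decomposition must satisfy three properties: every vertex lies in some bag; for every edge, both endpoints lie together in some bag; and for every vertex, the bags containing it form a connected subtree. Here edge (0,1) lies in no bag, so the decomposition is invalid.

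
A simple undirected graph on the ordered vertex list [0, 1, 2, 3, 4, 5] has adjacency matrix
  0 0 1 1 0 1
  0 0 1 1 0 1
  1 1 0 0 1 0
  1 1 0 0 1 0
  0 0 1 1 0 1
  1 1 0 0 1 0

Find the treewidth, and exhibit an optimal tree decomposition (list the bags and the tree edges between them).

Treewidth 3.
Bags: B1 = {0, 1, 3, 4}  B2 = {0, 1, 4, 5}  B3 = {0, 1, 2, 4}
Tree: B1–B2, B2–B3

Every bag has size at most 4, so the width is 4 − 1 = 3 and tw(G) ≤ 3. For the lower bound: the 4 vertex sets {0,3}, {4,5}, {1}, {2} are disjoint, each induces a connected subgraph, and every pair is joined by at least one edge of G. Contracting each set to a single vertex therefore yields K_{4} as a minor, and since treewidth is minor-monotone, tw(G) ≥ tw(K_{4}) = 3. Combining the bounds, tw(G) = 3.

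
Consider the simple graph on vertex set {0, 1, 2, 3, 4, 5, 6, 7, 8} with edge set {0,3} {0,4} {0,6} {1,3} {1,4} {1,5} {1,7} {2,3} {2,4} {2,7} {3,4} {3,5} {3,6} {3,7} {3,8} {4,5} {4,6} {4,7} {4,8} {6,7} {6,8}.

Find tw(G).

3

A width-3 tree decomposition is:
Bags: B1 = {3, 4, 6, 7}  B2 = {2, 3, 4, 7}  B3 = {0, 3, 4, 6}  B4 = {3, 4, 6, 8}  B5 = {1, 3, 4, 7}  B6 = {1, 3, 4, 5}
Tree: B1–B2, B1–B3, B1–B4, B1–B5, B5–B6
Every bag has size at most 4, so the width is 4 − 1 = 3 and tw(G) ≤ 3. On the other hand G contains the 4-clique {1, 3, 4, 5}. A clique must lie in a single bag of any decomposition, so no decomposition can have width below 3. Therefore the treewidth is 3.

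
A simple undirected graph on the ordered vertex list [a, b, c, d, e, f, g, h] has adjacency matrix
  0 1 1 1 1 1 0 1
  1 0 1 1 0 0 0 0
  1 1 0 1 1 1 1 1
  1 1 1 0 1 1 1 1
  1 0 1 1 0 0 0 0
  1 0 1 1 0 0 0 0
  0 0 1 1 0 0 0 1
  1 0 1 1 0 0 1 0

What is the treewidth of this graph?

A width-3 tree decomposition is:
Bags: B1 = {c, d, g, h}  B2 = {a, c, d, h}  B3 = {a, c, d, e}  B4 = {a, c, d, f}  B5 = {a, b, c, d}
Tree: B1–B2, B2–B3, B3–B4, B4–B5
The largest bag has 4 vertices, giving width 3; this decomposition certifies tw(G) ≤ 3. On the other hand G contains the 4-clique {c, d, g, h}. A clique must lie in a single bag of any decomposition, so no decomposition can have width below 3. Hence tw(G) = 3 exactly.

3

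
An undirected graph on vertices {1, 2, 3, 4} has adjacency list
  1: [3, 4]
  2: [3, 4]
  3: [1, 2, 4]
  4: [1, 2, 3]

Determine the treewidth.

2

A width-2 tree decomposition is:
Bags: B1 = {1, 3, 4}  B2 = {2, 3, 4}
Tree: B1–B2
Every bag has size at most 3, so the width is 3 − 1 = 2 and tw(G) ≤ 2. For the lower bound, the 3 vertices {1, 3, 4} are pairwise adjacent, and any tree decomposition puts a clique entirely inside one bag — forcing width ≥ 2. The upper and lower bounds meet at 2, so that is the treewidth.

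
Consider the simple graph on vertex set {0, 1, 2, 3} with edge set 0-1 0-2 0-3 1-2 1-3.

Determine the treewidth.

2

A width-2 tree decomposition is:
Bags: B1 = {0, 1, 2}  B2 = {0, 1, 3}
Tree: B1–B2
Every bag has size at most 3, so the width is 3 − 1 = 2 and tw(G) ≤ 2. Conversely, {0, 1, 2} is a clique of size 3, and the vertices of any clique must share a bag in every tree decomposition; so some bag has ≥ 3 vertices and tw(G) ≥ 2. Hence tw(G) = 2 exactly.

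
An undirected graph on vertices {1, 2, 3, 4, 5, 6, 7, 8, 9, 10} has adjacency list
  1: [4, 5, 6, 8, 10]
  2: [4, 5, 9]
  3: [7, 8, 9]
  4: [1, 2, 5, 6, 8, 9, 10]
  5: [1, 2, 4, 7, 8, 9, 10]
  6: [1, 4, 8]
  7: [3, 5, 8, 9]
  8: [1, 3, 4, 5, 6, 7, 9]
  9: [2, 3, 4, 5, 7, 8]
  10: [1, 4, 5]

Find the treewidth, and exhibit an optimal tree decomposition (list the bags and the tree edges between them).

Treewidth 3.
One optimal decomposition is:
Bags: B1 = {3, 7, 8, 9}  B2 = {5, 7, 8, 9}  B3 = {4, 5, 8, 9}  B4 = {1, 4, 5, 8}  B5 = {2, 4, 5, 9}  B6 = {1, 4, 6, 8}  B7 = {1, 4, 5, 10}
Tree: B1–B2, B2–B3, B3–B4, B3–B5, B4–B6, B4–B7

Each bag holds 4 vertices, so the decomposition has width 3, which upper-bounds the treewidth. For the lower bound, the 4 vertices {3, 7, 8, 9} are pairwise adjacent, and any tree decomposition puts a clique entirely inside one bag — forcing width ≥ 3. The upper and lower bounds meet at 3, so that is the treewidth.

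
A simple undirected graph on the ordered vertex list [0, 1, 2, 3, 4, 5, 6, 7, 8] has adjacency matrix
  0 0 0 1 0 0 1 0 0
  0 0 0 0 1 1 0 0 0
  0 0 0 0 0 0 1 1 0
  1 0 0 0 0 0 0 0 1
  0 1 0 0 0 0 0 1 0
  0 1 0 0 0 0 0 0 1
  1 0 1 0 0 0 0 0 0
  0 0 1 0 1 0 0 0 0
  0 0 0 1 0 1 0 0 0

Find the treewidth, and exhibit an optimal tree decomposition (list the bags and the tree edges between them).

Each bag holds 3 vertices, so the decomposition has width 2, which upper-bounds the treewidth. For the lower bound, G contains the cycle 0–6–2–7–4–1–5–8–3–0, so G is not a forest; only forests have treewidth ≤ 1, hence tw(G) ≥ 2. Combining the bounds, tw(G) = 2.

Treewidth 2.
Bags: B1 = {0, 2, 6}  B2 = {0, 2, 7}  B3 = {0, 4, 7}  B4 = {0, 1, 4}  B5 = {0, 1, 5}  B6 = {0, 5, 8}  B7 = {0, 3, 8}
Tree: B1–B2, B2–B3, B3–B4, B4–B5, B5–B6, B6–B7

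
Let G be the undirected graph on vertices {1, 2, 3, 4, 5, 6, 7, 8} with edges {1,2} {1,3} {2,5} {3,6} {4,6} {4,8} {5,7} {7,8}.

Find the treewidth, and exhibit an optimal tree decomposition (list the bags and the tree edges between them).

Treewidth 2.
One optimal decomposition is:
Bags: B1 = {2, 5, 7}  B2 = {1, 2, 7}  B3 = {1, 3, 7}  B4 = {3, 6, 7}  B5 = {4, 6, 7}  B6 = {4, 7, 8}
Tree: B1–B2, B2–B3, B3–B4, B4–B5, B5–B6

Every bag has size at most 3, so the width is 3 − 1 = 2 and tw(G) ≤ 2. For the lower bound, G contains the cycle 7–5–2–1–3–6–4–8–7, so G is not a forest; only forests have treewidth ≤ 1, hence tw(G) ≥ 2. Combining the bounds, tw(G) = 2.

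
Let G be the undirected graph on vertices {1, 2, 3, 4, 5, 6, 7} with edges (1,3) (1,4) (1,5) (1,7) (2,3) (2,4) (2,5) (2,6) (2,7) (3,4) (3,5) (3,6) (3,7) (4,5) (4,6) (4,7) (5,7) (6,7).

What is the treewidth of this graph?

4

A width-4 tree decomposition is:
Bags: B1 = {2, 3, 4, 6, 7}  B2 = {2, 3, 4, 5, 7}  B3 = {1, 3, 4, 5, 7}
Tree: B1–B2, B2–B3
Each bag holds 5 vertices, so the decomposition has width 4, which upper-bounds the treewidth. For the lower bound, the 5 vertices {1, 3, 4, 5, 7} are pairwise adjacent, and any tree decomposition puts a clique entirely inside one bag — forcing width ≥ 4. Therefore the treewidth is 4.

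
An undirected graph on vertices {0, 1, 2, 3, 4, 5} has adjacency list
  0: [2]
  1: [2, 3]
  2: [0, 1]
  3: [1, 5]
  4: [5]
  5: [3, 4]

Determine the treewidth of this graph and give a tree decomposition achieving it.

Every bag has size at most 2, so the width is 2 − 1 = 1 and tw(G) ≤ 1. G has an edge, so its treewidth is at least 1. Therefore the treewidth is 1.

Treewidth 1.
One such decomposition:
Bags: B1 = {0, 2}  B2 = {1, 2}  B3 = {1, 3}  B4 = {3, 5}  B5 = {4, 5}
Tree: B1–B2, B2–B3, B3–B4, B4–B5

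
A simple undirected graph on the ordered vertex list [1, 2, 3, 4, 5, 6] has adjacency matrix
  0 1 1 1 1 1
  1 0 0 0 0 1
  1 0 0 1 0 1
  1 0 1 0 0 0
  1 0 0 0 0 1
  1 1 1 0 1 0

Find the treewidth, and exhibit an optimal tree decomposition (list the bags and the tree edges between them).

Treewidth 2.
One such decomposition:
Bags: B1 = {1, 3, 6}  B2 = {1, 2, 6}  B3 = {1, 3, 4}  B4 = {1, 5, 6}
Tree: B1–B2, B1–B3, B1–B4

Every bag has size at most 3, so the width is 3 − 1 = 2 and tw(G) ≤ 2. Conversely, {1, 3, 4} is a clique of size 3, and the vertices of any clique must share a bag in every tree decomposition; so some bag has ≥ 3 vertices and tw(G) ≥ 2. Combining the bounds, tw(G) = 2.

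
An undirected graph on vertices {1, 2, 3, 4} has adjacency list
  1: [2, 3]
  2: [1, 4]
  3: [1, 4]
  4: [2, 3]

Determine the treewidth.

2

A width-2 tree decomposition is:
Bags: B1 = {1, 3, 4}  B2 = {1, 2, 4}
Tree: B1–B2
Each bag holds 3 vertices, so the decomposition has width 2, which upper-bounds the treewidth. The edges 1–3–4–2–1 form a cycle, so G is not a tree and its treewidth is at least 2. Therefore the treewidth is 2.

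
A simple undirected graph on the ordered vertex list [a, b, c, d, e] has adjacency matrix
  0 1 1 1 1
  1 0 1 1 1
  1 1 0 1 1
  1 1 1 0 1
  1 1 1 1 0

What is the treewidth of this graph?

A width-4 tree decomposition is:
Bags: B1 = {a, b, c, d, e}
Tree: (single bag)
A single bag containing all 5 vertices is trivially a valid decomposition of width 4. On the other hand G contains the 5-clique {a, b, c, d, e}. A clique must lie in a single bag of any decomposition, so no decomposition can have width below 4. The upper and lower bounds meet at 4, so that is the treewidth.

4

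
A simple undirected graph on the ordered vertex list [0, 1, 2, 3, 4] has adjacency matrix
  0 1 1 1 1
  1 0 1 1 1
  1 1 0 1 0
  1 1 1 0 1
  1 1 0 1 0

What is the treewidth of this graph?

3

A width-3 tree decomposition is:
Bags: B1 = {0, 1, 2, 3}  B2 = {0, 1, 3, 4}
Tree: B1–B2
Every bag has size at most 4, so the width is 4 − 1 = 3 and tw(G) ≤ 3. On the other hand G contains the 4-clique {0, 1, 2, 3}. A clique must lie in a single bag of any decomposition, so no decomposition can have width below 3. Hence tw(G) = 3 exactly.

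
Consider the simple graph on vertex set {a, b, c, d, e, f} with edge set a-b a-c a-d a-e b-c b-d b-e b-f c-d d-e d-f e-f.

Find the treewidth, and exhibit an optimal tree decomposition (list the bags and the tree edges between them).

Treewidth 3.
Bags: B1 = {a, b, c, d}  B2 = {a, b, d, e}  B3 = {b, d, e, f}
Tree: B1–B2, B2–B3

Each bag holds 4 vertices, so the decomposition has width 3, which upper-bounds the treewidth. Conversely, {b, d, e, f} is a clique of size 4, and the vertices of any clique must share a bag in every tree decomposition; so some bag has ≥ 4 vertices and tw(G) ≥ 3. The upper and lower bounds meet at 3, so that is the treewidth.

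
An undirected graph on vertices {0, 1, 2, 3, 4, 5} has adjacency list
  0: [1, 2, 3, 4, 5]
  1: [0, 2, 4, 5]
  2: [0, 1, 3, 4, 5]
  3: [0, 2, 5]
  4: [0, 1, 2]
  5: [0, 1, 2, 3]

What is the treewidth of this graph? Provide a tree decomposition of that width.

The largest bag has 4 vertices, giving width 3; this decomposition certifies tw(G) ≤ 3. For the lower bound, the 4 vertices {0, 1, 2, 4} are pairwise adjacent, and any tree decomposition puts a clique entirely inside one bag — forcing width ≥ 3. Therefore the treewidth is 3.

Treewidth 3.
Bags: B1 = {0, 1, 2, 5}  B2 = {0, 1, 2, 4}  B3 = {0, 2, 3, 5}
Tree: B1–B2, B1–B3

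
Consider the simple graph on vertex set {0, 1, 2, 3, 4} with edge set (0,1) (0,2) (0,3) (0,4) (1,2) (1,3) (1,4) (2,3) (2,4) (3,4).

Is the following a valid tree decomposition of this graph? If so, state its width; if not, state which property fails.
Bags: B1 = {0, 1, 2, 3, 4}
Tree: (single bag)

Every vertex of G appears in some bag (union = {0, 1, 2, 3, 4}); every edge is covered by a bag; and for each vertex v the set of bags containing v is connected in the bag tree. The decomposition is therefore valid. The largest bag has 5 vertices, so the width is 4.

Yes; width 4.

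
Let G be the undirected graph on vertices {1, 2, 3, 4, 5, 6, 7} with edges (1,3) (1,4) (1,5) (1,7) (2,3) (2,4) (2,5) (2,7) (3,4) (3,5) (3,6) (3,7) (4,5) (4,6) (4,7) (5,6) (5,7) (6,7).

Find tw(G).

4

A width-4 tree decomposition is:
Bags: B1 = {1, 3, 4, 5, 7}  B2 = {3, 4, 5, 6, 7}  B3 = {2, 3, 4, 5, 7}
Tree: B1–B2, B2–B3
Every bag has size at most 5, so the width is 5 − 1 = 4 and tw(G) ≤ 4. On the other hand G contains the 5-clique {1, 3, 4, 5, 7}. A clique must lie in a single bag of any decomposition, so no decomposition can have width below 4. Hence tw(G) = 4 exactly.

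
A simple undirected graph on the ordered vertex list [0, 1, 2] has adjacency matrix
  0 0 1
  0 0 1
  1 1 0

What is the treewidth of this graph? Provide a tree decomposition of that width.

Treewidth 1.
Bags: B1 = {0, 2}  B2 = {1, 2}
Tree: B1–B2

Every bag has size at most 2, so the width is 2 − 1 = 1 and tw(G) ≤ 1. G has an edge, so its treewidth is at least 1. Hence tw(G) = 1 exactly.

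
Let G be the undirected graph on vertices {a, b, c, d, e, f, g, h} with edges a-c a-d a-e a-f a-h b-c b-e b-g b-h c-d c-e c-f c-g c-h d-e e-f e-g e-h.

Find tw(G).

A width-3 tree decomposition is:
Bags: B1 = {a, c, e, h}  B2 = {a, c, e, f}  B3 = {b, c, e, h}  B4 = {b, c, e, g}  B5 = {a, c, d, e}
Tree: B1–B2, B1–B3, B3–B4, B2–B5
Every bag has size at most 4, so the width is 4 − 1 = 3 and tw(G) ≤ 3. For the lower bound, the 4 vertices {b, c, e, g} are pairwise adjacent, and any tree decomposition puts a clique entirely inside one bag — forcing width ≥ 3. Therefore the treewidth is 3.

3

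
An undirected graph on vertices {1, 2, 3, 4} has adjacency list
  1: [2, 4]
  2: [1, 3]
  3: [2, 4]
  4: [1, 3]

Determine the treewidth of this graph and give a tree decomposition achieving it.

Treewidth 2.
One optimal decomposition is:
Bags: B1 = {1, 3, 4}  B2 = {1, 2, 3}
Tree: B1–B2

Every bag has size at most 3, so the width is 3 − 1 = 2 and tw(G) ≤ 2. Since 3–4–1–2–3 is a cycle in G, G is not acyclic. Forests are exactly the graphs of treewidth ≤ 1, so tw(G) ≥ 2. Combining the bounds, tw(G) = 2.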